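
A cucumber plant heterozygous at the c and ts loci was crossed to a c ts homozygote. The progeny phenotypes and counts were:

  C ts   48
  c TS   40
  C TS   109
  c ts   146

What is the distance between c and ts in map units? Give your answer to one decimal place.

25.7 map units

The two most frequent classes, C TS (109) and c ts (146), are the parental types, so the F1 was C TS / c ts.
The recombinant classes are C ts and c TS: 48 + 40 = 88.
Recombination frequency = 88/343 = 0.2566 ≈ 25.7%, i.e. 25.7 map units.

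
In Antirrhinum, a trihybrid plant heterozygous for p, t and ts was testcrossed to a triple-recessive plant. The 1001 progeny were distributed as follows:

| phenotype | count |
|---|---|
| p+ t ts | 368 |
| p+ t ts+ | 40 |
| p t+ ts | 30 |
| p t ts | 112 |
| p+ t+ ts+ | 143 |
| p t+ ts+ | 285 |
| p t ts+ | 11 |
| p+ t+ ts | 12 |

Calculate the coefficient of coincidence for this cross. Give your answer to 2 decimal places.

The two most frequent reciprocal classes, p+ t ts and p t+ ts+, are the parental types, so the F1 was p+ t ts / p t+ ts+.
The two rarest classes, p+ t+ ts and p t ts+, are the double crossovers. Comparing them with the parentals, only the t allele has switched, so t is the middle locus and the order is p – t – ts.
p–t: (255 + 23)/1001 = 0.2777; t–ts: (70 + 23)/1001 = 0.0929.
Expected DCO frequency = 0.2777 × 0.0929 ≈ 0.02580; observed = 23/1001 ≈ 0.02298.
Coefficient of coincidence = 0.02298/0.02580 ≈ 0.89.

0.89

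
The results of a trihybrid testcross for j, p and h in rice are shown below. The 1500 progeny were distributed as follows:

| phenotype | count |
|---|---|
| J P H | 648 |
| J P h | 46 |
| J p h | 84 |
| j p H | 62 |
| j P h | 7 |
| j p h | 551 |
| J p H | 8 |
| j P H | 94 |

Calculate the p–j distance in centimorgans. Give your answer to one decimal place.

12.9 centimorgans

The two most frequent reciprocal classes, j p h and J P H, are the parental types, so the F1 was j p h / J P H.
The two rarest classes, j P h and J p H, are the double crossovers. Comparing them with the parentals, only the p allele has switched, so p is the middle locus and the order is j – p – h.
Crossovers in the j–p interval produce the single-crossover classes J p h and j P H (84 + 94 = 178) plus the double crossovers (15).
RF(j–p) = (178 + 15) / 1500 = 193/1500 = 0.1287 → 12.9 centimorgans.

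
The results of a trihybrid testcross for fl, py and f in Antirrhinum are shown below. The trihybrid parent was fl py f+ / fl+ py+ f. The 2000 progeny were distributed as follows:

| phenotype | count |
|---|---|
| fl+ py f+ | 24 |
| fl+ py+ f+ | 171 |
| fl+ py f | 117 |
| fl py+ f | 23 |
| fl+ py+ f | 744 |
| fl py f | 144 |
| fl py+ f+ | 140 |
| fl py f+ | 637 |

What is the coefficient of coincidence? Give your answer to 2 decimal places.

0.85

The two rarest classes, fl+ py f+ and fl py+ f, are the double crossovers. Comparing them with the parentals, only the fl allele has switched, so fl is the middle locus and the order is py – fl – f.
py–fl: (257 + 47)/2000 = 0.1520; fl–f: (315 + 47)/2000 = 0.1810.
Expected DCO frequency = 0.1520 × 0.1810 ≈ 0.02751; observed = 47/2000 ≈ 0.02350.
Coefficient of coincidence = 0.02350/0.02751 ≈ 0.85.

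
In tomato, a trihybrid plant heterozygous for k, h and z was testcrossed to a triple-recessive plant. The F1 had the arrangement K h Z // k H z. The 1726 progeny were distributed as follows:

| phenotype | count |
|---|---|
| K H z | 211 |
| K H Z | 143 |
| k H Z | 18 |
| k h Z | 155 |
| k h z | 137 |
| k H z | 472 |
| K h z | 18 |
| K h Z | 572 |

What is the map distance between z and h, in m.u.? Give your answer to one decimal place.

The two rarest classes, K h z and k H Z, are the double crossovers. Comparing them with the parentals, only the z allele has switched, so z is the middle locus and the order is k – z – h.
Crossovers in the z–h interval produce the single-crossover classes K H Z and k h z (143 + 137 = 280) plus the double crossovers (36).
RF(z–h) = (280 + 36) / 1726 = 316/1726 = 0.1831 → 18.3 m.u.

18.3 m.u.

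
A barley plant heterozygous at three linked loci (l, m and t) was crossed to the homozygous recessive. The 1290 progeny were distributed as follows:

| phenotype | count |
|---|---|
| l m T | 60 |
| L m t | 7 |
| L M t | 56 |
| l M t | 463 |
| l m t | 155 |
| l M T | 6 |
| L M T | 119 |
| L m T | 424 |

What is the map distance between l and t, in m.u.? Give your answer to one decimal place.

10.0 m.u.

The two most frequent reciprocal classes, l M t and L m T, are the parental types, so the F1 was l M t / L m T.
The two rarest classes, l M T and L m t, are the double crossovers. Comparing them with the parentals, only the t allele has switched, so t is the middle locus and the order is l – t – m.
Crossovers in the l–t interval produce the single-crossover classes L M t and l m T (56 + 60 = 116) plus the double crossovers (13).
RF(l–t) = (116 + 13) / 1290 = 129/1290 = 0.1000 → 10.0 m.u.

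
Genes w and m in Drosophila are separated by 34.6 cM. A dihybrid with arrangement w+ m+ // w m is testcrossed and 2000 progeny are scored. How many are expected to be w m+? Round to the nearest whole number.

A map distance of 34.6 cM corresponds to a recombination frequency of 0.346.
The F1 is w+ m+ / w m, so w m+ is a recombinant gamete class with expected frequency r/2 = 0.346/2 = 0.1730.
Expected number = 0.1730 × 2000 = 346.00 ≈ 346.

346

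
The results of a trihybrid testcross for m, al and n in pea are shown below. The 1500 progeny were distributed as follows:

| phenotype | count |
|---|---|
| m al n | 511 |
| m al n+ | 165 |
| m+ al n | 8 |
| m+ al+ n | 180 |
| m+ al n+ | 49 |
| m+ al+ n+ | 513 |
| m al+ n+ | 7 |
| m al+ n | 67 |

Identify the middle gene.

m

The two most frequent reciprocal classes, m+ al+ n+ and m al n, are the parental types, so the F1 was m+ al+ n+ / m al n.
The two rarest classes, m al+ n+ and m+ al n, are the double crossovers. Comparing them with the parentals, only the m allele has switched, so m is the middle locus and the order is n – m – al.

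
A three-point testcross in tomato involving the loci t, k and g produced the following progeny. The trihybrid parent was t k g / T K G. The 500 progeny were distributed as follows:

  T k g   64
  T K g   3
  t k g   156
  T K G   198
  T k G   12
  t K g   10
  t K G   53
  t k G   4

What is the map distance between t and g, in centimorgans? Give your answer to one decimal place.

The two rarest classes, t k G and T K g, are the double crossovers. Comparing them with the parentals, only the g allele has switched, so g is the middle locus and the order is k – g – t.
Crossovers in the g–t interval produce the single-crossover classes T k g and t K G (64 + 53 = 117) plus the double crossovers (7).
RF(g–t) = (117 + 7) / 500 = 124/500 = 0.2480 → 24.8 centimorgans.

24.8 centimorgans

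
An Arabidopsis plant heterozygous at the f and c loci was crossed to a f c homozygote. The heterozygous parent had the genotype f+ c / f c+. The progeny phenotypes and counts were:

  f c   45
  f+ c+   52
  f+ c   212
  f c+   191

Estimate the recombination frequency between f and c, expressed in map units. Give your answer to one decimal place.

19.4 map units

The recombinant classes are f+ c+ and f c: 52 + 45 = 97.
Recombination frequency = 97/500 = 0.1940 ≈ 19.4%, i.e. 19.4 map units.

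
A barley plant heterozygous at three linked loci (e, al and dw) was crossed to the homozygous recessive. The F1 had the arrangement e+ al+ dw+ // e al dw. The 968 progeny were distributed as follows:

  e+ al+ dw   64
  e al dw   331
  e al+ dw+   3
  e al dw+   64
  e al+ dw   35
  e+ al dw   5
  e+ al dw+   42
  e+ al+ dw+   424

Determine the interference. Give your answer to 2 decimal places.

The two rarest classes, e al+ dw+ and e+ al dw, are the double crossovers. Comparing them with the parentals, only the e allele has switched, so e is the middle locus and the order is dw – e – al.
dw–e: (128 + 8)/968 = 0.1405; e–al: (77 + 8)/968 = 0.0878.
Expected DCO frequency = 0.1405 × 0.0878 ≈ 0.01234; observed = 8/968 ≈ 0.00826.
Coefficient of coincidence = 0.00826/0.01234 ≈ 0.67; interference = 1 − 0.67 = 0.33.

0.33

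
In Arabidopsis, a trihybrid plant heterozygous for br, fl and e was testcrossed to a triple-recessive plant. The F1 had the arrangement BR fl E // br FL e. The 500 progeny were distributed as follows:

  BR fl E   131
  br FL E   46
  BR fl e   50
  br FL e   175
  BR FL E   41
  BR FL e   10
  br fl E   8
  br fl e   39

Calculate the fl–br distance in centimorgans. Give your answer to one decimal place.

19.6 centimorgans

The two rarest classes, br fl E and BR FL e, are the double crossovers. Comparing them with the parentals, only the br allele has switched, so br is the middle locus and the order is e – br – fl.
Crossovers in the br–fl interval produce the single-crossover classes BR FL E and br fl e (41 + 39 = 80) plus the double crossovers (18).
RF(br–fl) = (80 + 18) / 500 = 98/500 = 0.1960 → 19.6 centimorgans.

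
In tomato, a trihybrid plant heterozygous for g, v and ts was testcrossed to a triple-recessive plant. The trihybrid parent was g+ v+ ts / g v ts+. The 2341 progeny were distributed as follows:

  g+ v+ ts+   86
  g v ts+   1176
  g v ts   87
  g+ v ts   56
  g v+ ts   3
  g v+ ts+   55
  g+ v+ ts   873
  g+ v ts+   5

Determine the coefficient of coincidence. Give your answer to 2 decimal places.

The two rarest classes, g v+ ts and g+ v ts+, are the double crossovers. Comparing them with the parentals, only the g allele has switched, so g is the middle locus and the order is ts – g – v.
ts–g: (173 + 8)/2341 = 0.0773; g–v: (111 + 8)/2341 = 0.0508.
Expected DCO frequency = 0.0773 × 0.0508 ≈ 0.00393; observed = 8/2341 ≈ 0.00342.
Coefficient of coincidence = 0.00342/0.00393 ≈ 0.87.

0.87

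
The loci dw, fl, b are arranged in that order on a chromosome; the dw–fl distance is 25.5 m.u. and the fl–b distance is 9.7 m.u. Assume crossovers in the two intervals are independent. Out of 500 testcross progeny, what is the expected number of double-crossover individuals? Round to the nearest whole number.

Map distances give recombination frequencies of 0.255 and 0.097 for the two intervals.
With no interference, expected double-crossover frequency = 0.255 × 0.097 = 0.02473.
Expected number = 0.02473 × 500 = 12.37 ≈ 12.

12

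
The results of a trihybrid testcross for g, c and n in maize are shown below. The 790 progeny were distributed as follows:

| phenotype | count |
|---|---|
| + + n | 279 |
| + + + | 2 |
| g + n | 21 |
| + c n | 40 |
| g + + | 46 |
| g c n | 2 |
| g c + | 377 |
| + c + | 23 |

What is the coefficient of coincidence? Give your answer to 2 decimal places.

0.73

The two most frequent reciprocal classes, + + n and g c +, are the parental types, so the F1 was + + n / g c +.
The two rarest classes, + + + and g c n, are the double crossovers. Comparing them with the parentals, only the n allele has switched, so n is the middle locus and the order is c – n – g.
c–n: (86 + 4)/790 = 0.1139; n–g: (44 + 4)/790 = 0.0608.
Expected DCO frequency = 0.1139 × 0.0608 ≈ 0.00693; observed = 4/790 ≈ 0.00506.
Coefficient of coincidence = 0.00506/0.00693 ≈ 0.73.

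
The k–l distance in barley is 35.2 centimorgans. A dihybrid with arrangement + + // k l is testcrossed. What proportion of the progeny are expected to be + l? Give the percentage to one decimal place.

A map distance of 35.2 centimorgans corresponds to a recombination frequency of 0.352.
The F1 is + + / k l, so + l is a recombinant gamete class with expected frequency r/2 = 0.352/2 = 0.1760.
That is 0.1760 = 17.6% of the progeny.

17.6%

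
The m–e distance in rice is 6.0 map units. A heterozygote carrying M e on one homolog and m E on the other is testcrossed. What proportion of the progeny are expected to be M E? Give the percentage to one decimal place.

3.0%

A map distance of 6.0 map units corresponds to a recombination frequency of 0.060.
The F1 is M e / m E, so M E is a recombinant gamete class with expected frequency r/2 = 0.060/2 = 0.0300.
That is 0.0300 = 3.0% of the progeny.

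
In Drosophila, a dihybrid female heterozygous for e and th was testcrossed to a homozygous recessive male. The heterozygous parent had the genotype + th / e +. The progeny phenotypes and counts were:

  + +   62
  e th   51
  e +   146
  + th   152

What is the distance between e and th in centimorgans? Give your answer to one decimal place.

27.5 centimorgans

The recombinant classes are + + and e th: 62 + 51 = 113.
Recombination frequency = 113/411 = 0.2749 ≈ 27.5%, i.e. 27.5 centimorgans.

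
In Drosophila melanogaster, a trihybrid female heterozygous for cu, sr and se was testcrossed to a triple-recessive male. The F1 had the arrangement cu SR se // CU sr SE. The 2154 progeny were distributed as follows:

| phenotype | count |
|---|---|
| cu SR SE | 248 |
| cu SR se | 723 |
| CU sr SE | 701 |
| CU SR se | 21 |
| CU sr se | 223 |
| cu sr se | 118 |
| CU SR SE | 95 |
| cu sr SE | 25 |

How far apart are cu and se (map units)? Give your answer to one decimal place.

24.0 map units

The two rarest classes, CU SR se and cu sr SE, are the double crossovers. Comparing them with the parentals, only the cu allele has switched, so cu is the middle locus and the order is se – cu – sr.
Crossovers in the se–cu interval produce the single-crossover classes cu SR SE and CU sr se (248 + 223 = 471) plus the double crossovers (46).
RF(se–cu) = (471 + 46) / 2154 = 517/2154 = 0.2400 → 24.0 map units.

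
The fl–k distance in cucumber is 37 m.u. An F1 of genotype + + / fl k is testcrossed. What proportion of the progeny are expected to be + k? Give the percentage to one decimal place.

A map distance of 37 m.u. corresponds to a recombination frequency of 0.370.
The F1 is + + / fl k, so + k is a recombinant gamete class with expected frequency r/2 = 0.370/2 = 0.1850.
That is 0.1850 = 18.5% of the progeny.

18.5%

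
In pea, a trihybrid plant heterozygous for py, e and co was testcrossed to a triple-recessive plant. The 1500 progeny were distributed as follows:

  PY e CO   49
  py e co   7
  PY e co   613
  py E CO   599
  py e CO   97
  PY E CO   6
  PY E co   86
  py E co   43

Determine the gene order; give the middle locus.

py

The two most frequent reciprocal classes, py E CO and PY e co, are the parental types, so the F1 was py E CO / PY e co.
The two rarest classes, PY E CO and py e co, are the double crossovers. Comparing them with the parentals, only the py allele has switched, so py is the middle locus and the order is co – py – e.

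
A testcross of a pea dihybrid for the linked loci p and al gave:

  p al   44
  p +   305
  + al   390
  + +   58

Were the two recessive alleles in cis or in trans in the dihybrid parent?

The two most frequent classes are + al (390) and p + (305); these are the parental (non-recombinant) types.
So the F1 carried + al on one chromosome and p + on the other — the recessive alleles are on opposite chromosomes (trans / repulsion).

trans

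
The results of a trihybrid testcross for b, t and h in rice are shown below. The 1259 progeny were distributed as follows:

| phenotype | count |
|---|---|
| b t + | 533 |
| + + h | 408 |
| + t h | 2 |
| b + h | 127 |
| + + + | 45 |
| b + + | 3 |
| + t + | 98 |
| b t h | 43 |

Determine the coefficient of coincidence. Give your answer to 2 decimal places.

The two most frequent reciprocal classes, b t + and + + h, are the parental types, so the F1 was b t + / + + h.
The two rarest classes, b + + and + t h, are the double crossovers. Comparing them with the parentals, only the t allele has switched, so t is the middle locus and the order is b – t – h.
b–t: (225 + 5)/1259 = 0.1827; t–h: (88 + 5)/1259 = 0.0739.
Expected DCO frequency = 0.1827 × 0.0739 ≈ 0.01350; observed = 5/1259 ≈ 0.00397.
Coefficient of coincidence = 0.00397/0.01350 ≈ 0.29.

0.29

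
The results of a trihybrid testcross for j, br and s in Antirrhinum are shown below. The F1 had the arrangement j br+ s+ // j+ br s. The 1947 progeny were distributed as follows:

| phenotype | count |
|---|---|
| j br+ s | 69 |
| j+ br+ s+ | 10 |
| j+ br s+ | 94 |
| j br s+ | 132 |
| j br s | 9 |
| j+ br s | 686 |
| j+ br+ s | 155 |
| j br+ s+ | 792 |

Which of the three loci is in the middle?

The two rarest classes, j+ br+ s+ and j br s, are the double crossovers. Comparing them with the parentals, only the j allele has switched, so j is the middle locus and the order is s – j – br.

j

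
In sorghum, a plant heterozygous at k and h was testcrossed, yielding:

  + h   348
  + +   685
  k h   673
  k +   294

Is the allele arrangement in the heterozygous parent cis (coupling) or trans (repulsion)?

The two most frequent classes are + + (685) and k h (673); these are the parental (non-recombinant) types.
So the F1 carried + + on one chromosome and k h on the other — the recessive alleles are on the same chromosome (cis / coupling).

cis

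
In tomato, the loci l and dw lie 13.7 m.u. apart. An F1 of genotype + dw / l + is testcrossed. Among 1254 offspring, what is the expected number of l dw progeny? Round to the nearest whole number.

A map distance of 13.7 m.u. corresponds to a recombination frequency of 0.137.
The F1 is + dw / l +, so l dw is a recombinant gamete class with expected frequency r/2 = 0.137/2 = 0.0685.
Expected number = 0.0685 × 1254 = 85.90 ≈ 86.

86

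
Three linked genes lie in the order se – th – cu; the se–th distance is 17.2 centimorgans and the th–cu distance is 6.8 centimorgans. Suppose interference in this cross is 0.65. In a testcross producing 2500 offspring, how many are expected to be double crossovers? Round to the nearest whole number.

Map distances give recombination frequencies of 0.172 and 0.068 for the two intervals.
With interference 0.65 (so coincidence = 0.35), expected double-crossover frequency = 0.172 × 0.068 × 0.35 = 0.00409.
Expected number = 0.00409 × 2500 = 10.23 ≈ 10.

10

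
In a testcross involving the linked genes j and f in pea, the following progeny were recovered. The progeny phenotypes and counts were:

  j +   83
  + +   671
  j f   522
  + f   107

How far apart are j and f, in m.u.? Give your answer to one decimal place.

13.7 m.u.

The two most frequent classes, + + (671) and j f (522), are the parental types, so the F1 was + + / j f.
The recombinant classes are + f and j +: 107 + 83 = 190.
Recombination frequency = 190/1383 = 0.1374 ≈ 13.7%, i.e. 13.7 m.u.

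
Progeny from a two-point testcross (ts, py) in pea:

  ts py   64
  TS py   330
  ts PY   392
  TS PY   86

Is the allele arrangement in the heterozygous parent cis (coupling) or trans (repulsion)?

trans

The two most frequent classes are TS py (330) and ts PY (392); these are the parental (non-recombinant) types.
So the F1 carried TS py on one chromosome and ts PY on the other — the recessive alleles are on opposite chromosomes (trans / repulsion).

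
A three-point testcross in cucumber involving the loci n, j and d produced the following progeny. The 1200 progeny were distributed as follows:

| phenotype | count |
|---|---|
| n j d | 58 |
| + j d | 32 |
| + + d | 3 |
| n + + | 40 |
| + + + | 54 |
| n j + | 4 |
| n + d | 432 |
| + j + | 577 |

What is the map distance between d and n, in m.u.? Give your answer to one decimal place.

The two most frequent reciprocal classes, n + d and + j +, are the parental types, so the F1 was n + d / + j +.
The two rarest classes, + + d and n j +, are the double crossovers. Comparing them with the parentals, only the n allele has switched, so n is the middle locus and the order is d – n – j.
Crossovers in the d–n interval produce the single-crossover classes n + + and + j d (40 + 32 = 72) plus the double crossovers (7).
RF(d–n) = (72 + 7) / 1200 = 79/1200 = 0.0658 → 6.6 m.u.

6.6 m.u.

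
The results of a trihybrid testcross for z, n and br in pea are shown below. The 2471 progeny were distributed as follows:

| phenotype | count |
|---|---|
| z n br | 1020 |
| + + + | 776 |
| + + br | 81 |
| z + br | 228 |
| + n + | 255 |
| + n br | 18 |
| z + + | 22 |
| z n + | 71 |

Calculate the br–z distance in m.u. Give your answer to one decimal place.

The two most frequent reciprocal classes, + + + and z n br, are the parental types, so the F1 was + + + / z n br.
The two rarest classes, z + + and + n br, are the double crossovers. Comparing them with the parentals, only the z allele has switched, so z is the middle locus and the order is br – z – n.
Crossovers in the br–z interval produce the single-crossover classes + + br and z n + (81 + 71 = 152) plus the double crossovers (40).
RF(br–z) = (152 + 40) / 2471 = 192/2471 = 0.0777 → 7.8 m.u.

7.8 m.u.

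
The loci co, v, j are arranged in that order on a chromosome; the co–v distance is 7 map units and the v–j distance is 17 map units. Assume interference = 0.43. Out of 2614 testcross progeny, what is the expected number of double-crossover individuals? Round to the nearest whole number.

18

Map distances give recombination frequencies of 0.070 and 0.170 for the two intervals.
With interference 0.43 (so coincidence = 0.57), expected double-crossover frequency = 0.070 × 0.170 × 0.57 = 0.00678.
Expected number = 0.00678 × 2614 = 17.73 ≈ 18.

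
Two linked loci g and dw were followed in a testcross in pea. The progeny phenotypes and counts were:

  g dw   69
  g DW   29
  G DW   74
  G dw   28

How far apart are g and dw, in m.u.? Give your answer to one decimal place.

The two most frequent classes, G DW (74) and g dw (69), are the parental types, so the F1 was G DW / g dw.
The recombinant classes are G dw and g DW: 28 + 29 = 57.
Recombination frequency = 57/200 = 0.2850 ≈ 28.5%, i.e. 28.5 m.u.

28.5 m.u.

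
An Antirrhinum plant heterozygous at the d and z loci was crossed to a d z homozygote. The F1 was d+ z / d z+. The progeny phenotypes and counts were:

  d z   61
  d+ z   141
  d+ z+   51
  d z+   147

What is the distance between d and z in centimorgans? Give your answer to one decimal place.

28.0 centimorgans

The recombinant classes are d+ z+ and d z: 51 + 61 = 112.
Recombination frequency = 112/400 = 0.2800 ≈ 28.0%, i.e. 28.0 centimorgans.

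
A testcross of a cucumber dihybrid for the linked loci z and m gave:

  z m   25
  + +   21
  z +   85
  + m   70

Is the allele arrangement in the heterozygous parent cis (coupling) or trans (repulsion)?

The two most frequent classes are + m (70) and z + (85); these are the parental (non-recombinant) types.
So the F1 carried + m on one chromosome and z + on the other — the recessive alleles are on opposite chromosomes (trans / repulsion).

trans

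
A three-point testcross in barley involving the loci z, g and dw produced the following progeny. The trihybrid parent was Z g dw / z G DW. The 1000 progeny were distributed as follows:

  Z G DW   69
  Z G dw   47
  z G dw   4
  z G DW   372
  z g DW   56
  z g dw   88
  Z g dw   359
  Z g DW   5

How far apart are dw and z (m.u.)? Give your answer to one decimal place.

16.6 m.u.

The two rarest classes, Z g DW and z G dw, are the double crossovers. Comparing them with the parentals, only the dw allele has switched, so dw is the middle locus and the order is z – dw – g.
Crossovers in the z–dw interval produce the single-crossover classes z g dw and Z G DW (88 + 69 = 157) plus the double crossovers (9).
RF(z–dw) = (157 + 9) / 1000 = 166/1000 = 0.1660 → 16.6 m.u.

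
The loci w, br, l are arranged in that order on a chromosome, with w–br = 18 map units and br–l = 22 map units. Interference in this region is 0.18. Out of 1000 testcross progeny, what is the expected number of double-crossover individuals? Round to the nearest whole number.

32

Map distances give recombination frequencies of 0.180 and 0.220 for the two intervals.
With interference 0.18 (so coincidence = 0.82), expected double-crossover frequency = 0.180 × 0.220 × 0.82 = 0.03247.
Expected number = 0.03247 × 1000 = 32.47 ≈ 32.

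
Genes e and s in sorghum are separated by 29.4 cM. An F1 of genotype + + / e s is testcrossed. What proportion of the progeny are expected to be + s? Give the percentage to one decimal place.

A map distance of 29.4 cM corresponds to a recombination frequency of 0.294.
The F1 is + + / e s, so + s is a recombinant gamete class with expected frequency r/2 = 0.294/2 = 0.1470.
That is 0.1470 = 14.7% of the progeny.

14.7%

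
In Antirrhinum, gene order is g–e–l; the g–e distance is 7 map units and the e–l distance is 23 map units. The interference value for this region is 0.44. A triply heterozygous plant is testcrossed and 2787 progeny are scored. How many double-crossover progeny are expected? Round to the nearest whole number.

Map distances give recombination frequencies of 0.070 and 0.230 for the two intervals.
With interference 0.44 (so coincidence = 0.56), expected double-crossover frequency = 0.070 × 0.230 × 0.56 = 0.00902.
Expected number = 0.00902 × 2787 = 25.13 ≈ 25.

25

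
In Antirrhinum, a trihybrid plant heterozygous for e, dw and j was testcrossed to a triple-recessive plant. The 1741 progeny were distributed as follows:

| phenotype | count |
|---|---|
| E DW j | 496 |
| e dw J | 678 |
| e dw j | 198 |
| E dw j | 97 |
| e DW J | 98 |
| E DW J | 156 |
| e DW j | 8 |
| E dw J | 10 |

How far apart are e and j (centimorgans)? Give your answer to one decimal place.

21.4 centimorgans

The two most frequent reciprocal classes, e dw J and E DW j, are the parental types, so the F1 was e dw J / E DW j.
The two rarest classes, E dw J and e DW j, are the double crossovers. Comparing them with the parentals, only the e allele has switched, so e is the middle locus and the order is j – e – dw.
Crossovers in the j–e interval produce the single-crossover classes e dw j and E DW J (198 + 156 = 354) plus the double crossovers (18).
RF(j–e) = (354 + 18) / 1741 = 372/1741 = 0.2137 → 21.4 centimorgans.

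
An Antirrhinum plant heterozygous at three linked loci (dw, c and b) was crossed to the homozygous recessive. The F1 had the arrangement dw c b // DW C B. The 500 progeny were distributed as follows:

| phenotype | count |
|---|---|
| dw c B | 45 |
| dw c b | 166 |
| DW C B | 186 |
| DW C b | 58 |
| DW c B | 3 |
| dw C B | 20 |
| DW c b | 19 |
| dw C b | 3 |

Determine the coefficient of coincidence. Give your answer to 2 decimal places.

The two rarest classes, dw C b and DW c B, are the double crossovers. Comparing them with the parentals, only the c allele has switched, so c is the middle locus and the order is dw – c – b.
dw–c: (39 + 6)/500 = 0.0900; c–b: (103 + 6)/500 = 0.2180.
Expected DCO frequency = 0.0900 × 0.2180 ≈ 0.01962; observed = 6/500 ≈ 0.01200.
Coefficient of coincidence = 0.01200/0.01962 ≈ 0.61.

0.61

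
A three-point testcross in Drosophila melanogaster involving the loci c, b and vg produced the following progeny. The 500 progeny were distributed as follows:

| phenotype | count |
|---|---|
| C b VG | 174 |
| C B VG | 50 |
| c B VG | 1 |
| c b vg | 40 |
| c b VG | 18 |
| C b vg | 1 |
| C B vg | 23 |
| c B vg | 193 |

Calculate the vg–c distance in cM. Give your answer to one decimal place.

8.6 cM

The two most frequent reciprocal classes, c B vg and C b VG, are the parental types, so the F1 was c B vg / C b VG.
The two rarest classes, c B VG and C b vg, are the double crossovers. Comparing them with the parentals, only the vg allele has switched, so vg is the middle locus and the order is b – vg – c.
Crossovers in the vg–c interval produce the single-crossover classes C B vg and c b VG (23 + 18 = 41) plus the double crossovers (2).
RF(vg–c) = (41 + 2) / 500 = 43/500 = 0.0860 → 8.6 cM.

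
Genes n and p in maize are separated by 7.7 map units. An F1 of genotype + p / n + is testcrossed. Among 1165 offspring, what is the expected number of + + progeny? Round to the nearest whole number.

A map distance of 7.7 map units corresponds to a recombination frequency of 0.077.
The F1 is + p / n +, so + + is a recombinant gamete class with expected frequency r/2 = 0.077/2 = 0.0385.
Expected number = 0.0385 × 1165 = 44.85 ≈ 45.

45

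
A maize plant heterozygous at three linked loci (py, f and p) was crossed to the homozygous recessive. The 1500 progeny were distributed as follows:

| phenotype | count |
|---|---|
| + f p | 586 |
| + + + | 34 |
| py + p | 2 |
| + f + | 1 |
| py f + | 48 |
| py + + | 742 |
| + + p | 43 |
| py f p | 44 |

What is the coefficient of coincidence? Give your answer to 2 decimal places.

The two most frequent reciprocal classes, + f p and py + +, are the parental types, so the F1 was + f p / py + +.
The two rarest classes, + f + and py + p, are the double crossovers. Comparing them with the parentals, only the p allele has switched, so p is the middle locus and the order is f – p – py.
f–p: (91 + 3)/1500 = 0.0627; p–py: (78 + 3)/1500 = 0.0540.
Expected DCO frequency = 0.0627 × 0.0540 ≈ 0.00339; observed = 3/1500 ≈ 0.00200.
Coefficient of coincidence = 0.00200/0.00339 ≈ 0.59.

0.59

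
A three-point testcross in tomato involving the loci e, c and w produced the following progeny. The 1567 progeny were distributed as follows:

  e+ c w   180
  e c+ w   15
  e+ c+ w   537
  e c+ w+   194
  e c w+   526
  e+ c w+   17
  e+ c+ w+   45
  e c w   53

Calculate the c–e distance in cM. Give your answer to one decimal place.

25.9 cM

The two most frequent reciprocal classes, e c w+ and e+ c+ w, are the parental types, so the F1 was e c w+ / e+ c+ w.
The two rarest classes, e+ c w+ and e c+ w, are the double crossovers. Comparing them with the parentals, only the e allele has switched, so e is the middle locus and the order is c – e – w.
Crossovers in the c–e interval produce the single-crossover classes e c+ w+ and e+ c w (194 + 180 = 374) plus the double crossovers (32).
RF(c–e) = (374 + 32) / 1567 = 406/1567 = 0.2591 → 25.9 cM.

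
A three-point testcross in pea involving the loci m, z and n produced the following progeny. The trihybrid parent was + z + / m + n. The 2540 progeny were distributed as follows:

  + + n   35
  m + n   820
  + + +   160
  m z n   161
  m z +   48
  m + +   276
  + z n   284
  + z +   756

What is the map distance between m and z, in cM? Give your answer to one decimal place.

15.9 cM

The two rarest classes, m z + and + + n, are the double crossovers. Comparing them with the parentals, only the m allele has switched, so m is the middle locus and the order is z – m – n.
Crossovers in the z–m interval produce the single-crossover classes + + + and m z n (160 + 161 = 321) plus the double crossovers (83).
RF(z–m) = (321 + 83) / 2540 = 404/2540 = 0.1591 → 15.9 cM.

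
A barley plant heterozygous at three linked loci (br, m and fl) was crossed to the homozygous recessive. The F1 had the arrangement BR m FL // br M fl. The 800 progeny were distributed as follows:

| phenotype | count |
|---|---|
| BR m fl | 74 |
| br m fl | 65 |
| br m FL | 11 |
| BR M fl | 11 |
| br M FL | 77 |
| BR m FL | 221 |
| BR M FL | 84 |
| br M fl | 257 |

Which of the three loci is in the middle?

br

The two rarest classes, br m FL and BR M fl, are the double crossovers. Comparing them with the parentals, only the br allele has switched, so br is the middle locus and the order is m – br – fl.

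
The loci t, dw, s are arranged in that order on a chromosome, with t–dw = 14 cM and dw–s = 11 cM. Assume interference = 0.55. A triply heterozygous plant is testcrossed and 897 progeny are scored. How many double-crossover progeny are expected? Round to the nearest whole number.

6

Map distances give recombination frequencies of 0.140 and 0.110 for the two intervals.
With interference 0.55 (so coincidence = 0.45), expected double-crossover frequency = 0.140 × 0.110 × 0.45 = 0.00693.
Expected number = 0.00693 × 897 = 6.22 ≈ 6.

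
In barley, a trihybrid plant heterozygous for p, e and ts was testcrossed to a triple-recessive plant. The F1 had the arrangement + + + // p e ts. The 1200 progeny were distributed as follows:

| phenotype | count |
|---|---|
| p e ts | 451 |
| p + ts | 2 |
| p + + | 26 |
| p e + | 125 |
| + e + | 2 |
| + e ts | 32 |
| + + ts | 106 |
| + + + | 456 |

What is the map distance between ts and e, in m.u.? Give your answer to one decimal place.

19.6 m.u.

The two rarest classes, + e + and p + ts, are the double crossovers. Comparing them with the parentals, only the e allele has switched, so e is the middle locus and the order is ts – e – p.
Crossovers in the ts–e interval produce the single-crossover classes + + ts and p e + (106 + 125 = 231) plus the double crossovers (4).
RF(ts–e) = (231 + 4) / 1200 = 235/1200 = 0.1958 → 19.6 m.u.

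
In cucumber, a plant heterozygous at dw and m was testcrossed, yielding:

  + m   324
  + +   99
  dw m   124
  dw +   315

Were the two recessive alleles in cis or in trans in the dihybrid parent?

trans

The two most frequent classes are + m (324) and dw + (315); these are the parental (non-recombinant) types.
So the F1 carried + m on one chromosome and dw + on the other — the recessive alleles are on opposite chromosomes (trans / repulsion).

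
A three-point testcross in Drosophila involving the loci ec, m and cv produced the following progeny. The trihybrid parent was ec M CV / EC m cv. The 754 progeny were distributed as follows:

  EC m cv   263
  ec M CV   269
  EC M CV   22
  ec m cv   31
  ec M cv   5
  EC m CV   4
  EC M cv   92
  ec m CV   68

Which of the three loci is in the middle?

The two rarest classes, ec M cv and EC m CV, are the double crossovers. Comparing them with the parentals, only the cv allele has switched, so cv is the middle locus and the order is ec – cv – m.

cv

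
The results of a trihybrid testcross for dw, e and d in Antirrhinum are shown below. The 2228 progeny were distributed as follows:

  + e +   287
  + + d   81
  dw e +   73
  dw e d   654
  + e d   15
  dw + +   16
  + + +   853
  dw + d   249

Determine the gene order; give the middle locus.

The two most frequent reciprocal classes, dw e d and + + +, are the parental types, so the F1 was dw e d / + + +.
The two rarest classes, + e d and dw + +, are the double crossovers. Comparing them with the parentals, only the dw allele has switched, so dw is the middle locus and the order is d – dw – e.

dw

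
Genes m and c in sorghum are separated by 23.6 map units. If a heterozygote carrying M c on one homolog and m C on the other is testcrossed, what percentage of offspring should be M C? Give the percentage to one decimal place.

11.8%

A map distance of 23.6 map units corresponds to a recombination frequency of 0.236.
The F1 is M c / m C, so M C is a recombinant gamete class with expected frequency r/2 = 0.236/2 = 0.1180.
That is 0.1180 = 11.8% of the progeny.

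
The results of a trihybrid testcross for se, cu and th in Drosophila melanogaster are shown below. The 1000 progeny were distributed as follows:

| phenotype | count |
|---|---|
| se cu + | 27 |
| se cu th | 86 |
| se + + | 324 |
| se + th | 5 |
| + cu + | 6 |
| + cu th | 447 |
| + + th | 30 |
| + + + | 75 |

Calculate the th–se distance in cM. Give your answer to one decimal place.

17.2 cM

The two most frequent reciprocal classes, se + + and + cu th, are the parental types, so the F1 was se + + / + cu th.
The two rarest classes, se + th and + cu +, are the double crossovers. Comparing them with the parentals, only the th allele has switched, so th is the middle locus and the order is se – th – cu.
Crossovers in the se–th interval produce the single-crossover classes + + + and se cu th (75 + 86 = 161) plus the double crossovers (11).
RF(se–th) = (161 + 11) / 1000 = 172/1000 = 0.1720 → 17.2 cM.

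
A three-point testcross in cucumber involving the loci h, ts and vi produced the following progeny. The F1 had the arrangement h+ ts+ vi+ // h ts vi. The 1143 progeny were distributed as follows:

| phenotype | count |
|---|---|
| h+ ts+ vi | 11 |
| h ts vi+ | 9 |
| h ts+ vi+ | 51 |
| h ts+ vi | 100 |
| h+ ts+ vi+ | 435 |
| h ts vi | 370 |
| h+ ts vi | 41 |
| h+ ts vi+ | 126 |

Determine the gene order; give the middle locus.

vi

The two rarest classes, h+ ts+ vi and h ts vi+, are the double crossovers. Comparing them with the parentals, only the vi allele has switched, so vi is the middle locus and the order is h – vi – ts.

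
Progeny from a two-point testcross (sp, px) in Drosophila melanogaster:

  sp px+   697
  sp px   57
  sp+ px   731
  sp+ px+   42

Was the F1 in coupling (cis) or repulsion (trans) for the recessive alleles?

The two most frequent classes are sp+ px (731) and sp px+ (697); these are the parental (non-recombinant) types.
So the F1 carried sp+ px on one chromosome and sp px+ on the other — the recessive alleles are on opposite chromosomes (trans / repulsion).

trans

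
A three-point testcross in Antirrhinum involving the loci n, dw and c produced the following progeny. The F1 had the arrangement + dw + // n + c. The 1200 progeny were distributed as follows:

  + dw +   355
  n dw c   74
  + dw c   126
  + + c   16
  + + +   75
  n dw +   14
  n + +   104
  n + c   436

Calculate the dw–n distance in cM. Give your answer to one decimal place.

14.9 cM

The two rarest classes, n dw + and + + c, are the double crossovers. Comparing them with the parentals, only the n allele has switched, so n is the middle locus and the order is c – n – dw.
Crossovers in the n–dw interval produce the single-crossover classes + + + and n dw c (75 + 74 = 149) plus the double crossovers (30).
RF(n–dw) = (149 + 30) / 1200 = 179/1200 = 0.1492 → 14.9 cM.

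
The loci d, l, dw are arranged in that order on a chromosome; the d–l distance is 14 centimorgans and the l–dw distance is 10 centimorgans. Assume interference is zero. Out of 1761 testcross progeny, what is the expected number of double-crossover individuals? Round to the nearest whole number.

25

Map distances give recombination frequencies of 0.140 and 0.100 for the two intervals.
With no interference, expected double-crossover frequency = 0.140 × 0.100 = 0.01400.
Expected number = 0.01400 × 1761 = 24.65 ≈ 25.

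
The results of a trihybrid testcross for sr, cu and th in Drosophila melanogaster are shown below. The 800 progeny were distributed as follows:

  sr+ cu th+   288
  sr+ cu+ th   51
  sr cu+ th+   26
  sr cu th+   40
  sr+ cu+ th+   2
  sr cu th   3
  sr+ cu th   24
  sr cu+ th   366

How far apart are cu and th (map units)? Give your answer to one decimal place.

The two most frequent reciprocal classes, sr cu+ th and sr+ cu th+, are the parental types, so the F1 was sr cu+ th / sr+ cu th+.
The two rarest classes, sr cu th and sr+ cu+ th+, are the double crossovers. Comparing them with the parentals, only the cu allele has switched, so cu is the middle locus and the order is sr – cu – th.
Crossovers in the cu–th interval produce the single-crossover classes sr cu+ th+ and sr+ cu th (26 + 24 = 50) plus the double crossovers (5).
RF(cu–th) = (50 + 5) / 800 = 55/800 = 0.0688 → 6.9 map units.

6.9 map units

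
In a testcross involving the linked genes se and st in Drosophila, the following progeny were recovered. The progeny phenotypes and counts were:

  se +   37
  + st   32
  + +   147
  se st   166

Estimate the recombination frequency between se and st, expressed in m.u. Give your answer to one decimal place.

The two most frequent classes, + + (147) and se st (166), are the parental types, so the F1 was + + / se st.
The recombinant classes are + st and se +: 32 + 37 = 69.
Recombination frequency = 69/382 = 0.1806 ≈ 18.1%, i.e. 18.1 m.u.

18.1 m.u.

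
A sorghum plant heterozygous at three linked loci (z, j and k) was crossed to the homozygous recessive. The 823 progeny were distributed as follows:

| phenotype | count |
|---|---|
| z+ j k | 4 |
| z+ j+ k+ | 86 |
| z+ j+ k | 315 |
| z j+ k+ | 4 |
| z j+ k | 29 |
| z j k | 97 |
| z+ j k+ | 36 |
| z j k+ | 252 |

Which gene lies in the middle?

j

The two most frequent reciprocal classes, z j k+ and z+ j+ k, are the parental types, so the F1 was z j k+ / z+ j+ k.
The two rarest classes, z j+ k+ and z+ j k, are the double crossovers. Comparing them with the parentals, only the j allele has switched, so j is the middle locus and the order is k – j – z.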